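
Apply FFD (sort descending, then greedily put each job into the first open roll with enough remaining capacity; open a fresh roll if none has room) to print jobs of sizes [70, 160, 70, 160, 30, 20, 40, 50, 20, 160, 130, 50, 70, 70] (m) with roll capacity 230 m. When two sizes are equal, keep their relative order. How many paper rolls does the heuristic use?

Sorted descending: 160, 160, 160, 130, 70, 70, 70, 70, 50, 50, 40, 30, 20, 20.
  160 → roll 1 (new)  [load 160/230]
  160 → roll 2 (new)  [load 160/230]
  160 → roll 3 (new)  [load 160/230]
  130 → roll 4 (new)  [load 130/230]
  70 → roll 1  [load 230/230]
  70 → roll 2  [load 230/230]
  70 → roll 3  [load 230/230]
  70 → roll 4  [load 200/230]
  50 → roll 5 (new)  [load 50/230]
  50 → roll 5  [load 100/230]
  40 → roll 5  [load 140/230]
  30 → roll 4  [load 230/230]
  20 → roll 5  [load 160/230]
  20 → roll 5  [load 180/230]
5 paper rolls opened.

5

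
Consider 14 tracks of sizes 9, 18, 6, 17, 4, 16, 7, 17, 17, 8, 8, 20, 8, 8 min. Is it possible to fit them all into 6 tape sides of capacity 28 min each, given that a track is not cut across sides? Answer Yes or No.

Total = 163 min; ⌈163/28⌉ = 6.
The bound of 6 does not rule out 6, but exhaustive search shows no assignment into 6 tape sides of capacity 28 min exists — the minimum is 7.

No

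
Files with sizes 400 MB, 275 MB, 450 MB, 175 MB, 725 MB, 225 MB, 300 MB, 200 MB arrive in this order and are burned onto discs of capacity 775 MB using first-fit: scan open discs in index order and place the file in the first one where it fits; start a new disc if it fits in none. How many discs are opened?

  400 → disc 1 (new)  [load 400/775]
  275 → disc 1  [load 675/775]
  450 → disc 2 (new)  [load 450/775]
  175 → disc 2  [load 625/775]
  725 → disc 3 (new)  [load 725/775]
  225 → disc 4 (new)  [load 225/775]
  300 → disc 4  [load 525/775]
  200 → disc 4  [load 725/775]
4 discs opened.

4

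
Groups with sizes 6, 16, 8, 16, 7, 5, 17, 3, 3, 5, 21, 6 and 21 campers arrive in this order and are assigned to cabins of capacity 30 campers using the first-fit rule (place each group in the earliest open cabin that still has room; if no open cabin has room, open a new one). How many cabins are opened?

5

  6 → cabin 1 (new)  [load 6/30]
  16 → cabin 1  [load 22/30]
  8 → cabin 1  [load 30/30]
  16 → cabin 2 (new)  [load 16/30]
  7 → cabin 2  [load 23/30]
  5 → cabin 2  [load 28/30]
  17 → cabin 3 (new)  [load 17/30]
  3 → cabin 3  [load 20/30]
  3 → cabin 3  [load 23/30]
  5 → cabin 3  [load 28/30]
  21 → cabin 4 (new)  [load 21/30]
  6 → cabin 4  [load 27/30]
  21 → cabin 5 (new)  [load 21/30]
5 cabins opened.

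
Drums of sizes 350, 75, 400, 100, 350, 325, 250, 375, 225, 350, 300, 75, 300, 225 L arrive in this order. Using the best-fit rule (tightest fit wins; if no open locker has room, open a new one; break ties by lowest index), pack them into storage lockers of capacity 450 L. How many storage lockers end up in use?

  350 → locker 1 (new)  [load 350/450]
  75 → locker 1  [load 425/450]
  400 → locker 2 (new)  [load 400/450]
  100 → locker 3 (new)  [load 100/450]
  350 → locker 3  [load 450/450]
  325 → locker 4 (new)  [load 325/450]
  250 → locker 5 (new)  [load 250/450]
  375 → locker 6 (new)  [load 375/450]
  225 → locker 7 (new)  [load 225/450]
  350 → locker 8 (new)  [load 350/450]
  300 → locker 9 (new)  [load 300/450]
  75 → locker 6  [load 450/450]
  300 → locker 10 (new)  [load 300/450]
  225 → locker 7  [load 450/450]
10 storage lockers opened.

10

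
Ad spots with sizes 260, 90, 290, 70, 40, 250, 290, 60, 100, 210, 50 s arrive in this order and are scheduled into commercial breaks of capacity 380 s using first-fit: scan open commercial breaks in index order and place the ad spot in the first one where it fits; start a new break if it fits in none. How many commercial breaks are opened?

5

  260 → break 1 (new)  [load 260/380]
  90 → break 1  [load 350/380]
  290 → break 2 (new)  [load 290/380]
  70 → break 2  [load 360/380]
  40 → break 3 (new)  [load 40/380]
  250 → break 3  [load 290/380]
  290 → break 4 (new)  [load 290/380]
  60 → break 3  [load 350/380]
  100 → break 5 (new)  [load 100/380]
  210 → break 5  [load 310/380]
  50 → break 4  [load 340/380]
5 commercial breaks opened.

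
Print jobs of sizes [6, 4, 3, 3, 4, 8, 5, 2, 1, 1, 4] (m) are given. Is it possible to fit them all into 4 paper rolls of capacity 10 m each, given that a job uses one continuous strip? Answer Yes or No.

Total = 41 m; ⌈41/10⌉ = 5.
At least 5 paper rolls are required, but only 4 are allowed.

No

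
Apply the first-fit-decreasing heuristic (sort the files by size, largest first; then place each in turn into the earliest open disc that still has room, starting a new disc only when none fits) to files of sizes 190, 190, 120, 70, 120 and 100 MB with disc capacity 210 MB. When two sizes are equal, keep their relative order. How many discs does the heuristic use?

5

Sorted descending: 190, 190, 120, 120, 100, 70.
  190 → disc 1 (new)  [load 190/210]
  190 → disc 2 (new)  [load 190/210]
  120 → disc 3 (new)  [load 120/210]
  120 → disc 4 (new)  [load 120/210]
  100 → disc 5 (new)  [load 100/210]
  70 → disc 3  [load 190/210]
5 discs opened.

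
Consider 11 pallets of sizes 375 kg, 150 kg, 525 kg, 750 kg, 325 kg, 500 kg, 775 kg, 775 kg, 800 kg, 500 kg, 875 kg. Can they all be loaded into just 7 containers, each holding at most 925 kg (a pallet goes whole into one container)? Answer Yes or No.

Total = 6350 kg; ⌈6350/925⌉ = 7.
8 pallets each exceed half the capacity and cannot share a container, forcing at least 8 containers.
At least 8 containers are required, but only 7 are allowed.

No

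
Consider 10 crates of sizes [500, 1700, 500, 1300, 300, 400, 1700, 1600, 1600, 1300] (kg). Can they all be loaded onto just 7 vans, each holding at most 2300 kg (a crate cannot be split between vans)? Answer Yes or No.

Yes

A valid assignment using 6 vans:
  van 1: 1700 + 500 = 2200
  van 2: 1700 + 500 = 2200
  van 3: 1600 + 400 + 300 = 2300
  van 4: 1600 = 1600
  van 5: 1300 = 1300
  van 6: 1300 = 1300
That uses only 6 ≤ 7, so 7 vans are enough.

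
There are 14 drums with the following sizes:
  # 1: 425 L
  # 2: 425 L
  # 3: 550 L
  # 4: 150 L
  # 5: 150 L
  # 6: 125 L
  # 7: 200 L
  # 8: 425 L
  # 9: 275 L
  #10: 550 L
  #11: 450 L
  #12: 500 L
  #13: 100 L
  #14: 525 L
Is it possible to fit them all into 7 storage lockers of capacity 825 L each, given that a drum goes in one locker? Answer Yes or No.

Total = 4850 L; ⌈4850/825⌉ = 6.
8 drums each exceed half the capacity and cannot share a locker, forcing at least 8 storage lockers.
At least 8 storage lockers are required, but only 7 are allowed.

No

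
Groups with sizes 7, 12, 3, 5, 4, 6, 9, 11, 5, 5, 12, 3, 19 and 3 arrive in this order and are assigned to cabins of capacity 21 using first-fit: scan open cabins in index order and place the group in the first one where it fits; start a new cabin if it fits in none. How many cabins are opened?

6

  7 → cabin 1 (new)  [load 7/21]
  12 → cabin 1  [load 19/21]
  3 → cabin 2 (new)  [load 3/21]
  5 → cabin 2  [load 8/21]
  4 → cabin 2  [load 12/21]
  6 → cabin 2  [load 18/21]
  9 → cabin 3 (new)  [load 9/21]
  11 → cabin 3  [load 20/21]
  5 → cabin 4 (new)  [load 5/21]
  5 → cabin 4  [load 10/21]
  12 → cabin 5 (new)  [load 12/21]
  3 → cabin 2  [load 21/21]
  19 → cabin 6 (new)  [load 19/21]
  3 → cabin 4  [load 13/21]
6 cabins opened.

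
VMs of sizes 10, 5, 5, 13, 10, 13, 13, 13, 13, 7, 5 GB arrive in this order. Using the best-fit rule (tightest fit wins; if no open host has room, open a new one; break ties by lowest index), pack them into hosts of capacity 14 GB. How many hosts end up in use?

9

  10 → host 1 (new)  [load 10/14]
  5 → host 2 (new)  [load 5/14]
  5 → host 2  [load 10/14]
  13 → host 3 (new)  [load 13/14]
  10 → host 4 (new)  [load 10/14]
  13 → host 5 (new)  [load 13/14]
  13 → host 6 (new)  [load 13/14]
  13 → host 7 (new)  [load 13/14]
  13 → host 8 (new)  [load 13/14]
  7 → host 9 (new)  [load 7/14]
  5 → host 9  [load 12/14]
9 hosts opened.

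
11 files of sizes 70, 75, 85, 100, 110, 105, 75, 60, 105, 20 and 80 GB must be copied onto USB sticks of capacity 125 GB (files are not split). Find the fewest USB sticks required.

Total = 110 + 105 + 105 + 100 + 85 + 80 + 75 + 75 + 70 + 60 + 20 = 885 GB.
Lower bound: ⌈885/125⌉ = 8 USB sticks.
Also, 9 files each exceed 125/2 GB, and no two of those can share a USB stick, so at least 9 USB sticks are needed.
A packing using 10 USB sticks:
  USB stick 1: 110 = 110
  USB stick 2: 105 + 20 = 125
  USB stick 3: 105 = 105
  USB stick 4: 100 = 100
  USB stick 5: 85 = 85
  USB stick 6: 80 = 80
  USB stick 7: 75 = 75
  USB stick 8: 75 = 75
  USB stick 9: 70 = 70
  USB stick 10: 60 = 60
No arrangement into 9 USB sticks stays within capacity, so 10 is optimal.

10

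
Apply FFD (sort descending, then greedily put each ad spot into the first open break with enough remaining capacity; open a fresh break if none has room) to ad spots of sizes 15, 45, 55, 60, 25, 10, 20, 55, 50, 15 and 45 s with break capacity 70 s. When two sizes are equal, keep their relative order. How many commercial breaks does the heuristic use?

Sorted descending: 60, 55, 55, 50, 45, 45, 25, 20, 15, 15, 10.
  60 → break 1 (new)  [load 60/70]
  55 → break 2 (new)  [load 55/70]
  55 → break 3 (new)  [load 55/70]
  50 → break 4 (new)  [load 50/70]
  45 → break 5 (new)  [load 45/70]
  45 → break 6 (new)  [load 45/70]
  25 → break 5  [load 70/70]
  20 → break 4  [load 70/70]
  15 → break 2  [load 70/70]
  15 → break 3  [load 70/70]
  10 → break 1  [load 70/70]
6 commercial breaks opened.

6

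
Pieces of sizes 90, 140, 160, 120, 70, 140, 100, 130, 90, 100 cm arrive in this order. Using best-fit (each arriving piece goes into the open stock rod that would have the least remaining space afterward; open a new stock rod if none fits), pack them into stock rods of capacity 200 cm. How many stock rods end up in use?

7

  90 → stock rod 1 (new)  [load 90/200]
  140 → stock rod 2 (new)  [load 140/200]
  160 → stock rod 3 (new)  [load 160/200]
  120 → stock rod 4 (new)  [load 120/200]
  70 → stock rod 4  [load 190/200]
  140 → stock rod 5 (new)  [load 140/200]
  100 → stock rod 1  [load 190/200]
  130 → stock rod 6 (new)  [load 130/200]
  90 → stock rod 7 (new)  [load 90/200]
  100 → stock rod 7  [load 190/200]
7 stock rods opened.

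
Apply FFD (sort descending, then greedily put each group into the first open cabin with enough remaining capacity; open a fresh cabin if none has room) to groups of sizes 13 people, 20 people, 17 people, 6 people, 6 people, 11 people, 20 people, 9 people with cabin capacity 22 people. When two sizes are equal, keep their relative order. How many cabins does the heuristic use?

6

Sorted descending: 20, 20, 17, 13, 11, 9, 6, 6.
  20 → cabin 1 (new)  [load 20/22]
  20 → cabin 2 (new)  [load 20/22]
  17 → cabin 3 (new)  [load 17/22]
  13 → cabin 4 (new)  [load 13/22]
  11 → cabin 5 (new)  [load 11/22]
  9 → cabin 4  [load 22/22]
  6 → cabin 5  [load 17/22]
  6 → cabin 6 (new)  [load 6/22]
6 cabins opened.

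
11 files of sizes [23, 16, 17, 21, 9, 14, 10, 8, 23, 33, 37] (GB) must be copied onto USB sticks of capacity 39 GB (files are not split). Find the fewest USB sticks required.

Total = 37 + 33 + 23 + 23 + 21 + 17 + 16 + 14 + 10 + 9 + 8 = 211 GB.
Lower bound: ⌈211/39⌉ = 6 USB sticks.
A packing using 6 USB sticks:
  USB stick 1: 37 = 37
  USB stick 2: 33 = 33
  USB stick 3: 23 + 16 = 39
  USB stick 4: 23 + 14 = 37
  USB stick 5: 21 + 17 = 38
  USB stick 6: 10 + 9 + 8 = 27
This matches the lower bound, so 6 is optimal.

6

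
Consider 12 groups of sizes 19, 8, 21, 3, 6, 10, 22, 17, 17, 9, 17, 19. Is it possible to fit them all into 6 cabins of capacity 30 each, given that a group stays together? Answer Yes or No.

Total = 168; ⌈168/30⌉ = 6.
7 groups each exceed half the capacity and cannot share a cabin, forcing at least 7 cabins.
At least 7 cabins are required, but only 6 are allowed.

No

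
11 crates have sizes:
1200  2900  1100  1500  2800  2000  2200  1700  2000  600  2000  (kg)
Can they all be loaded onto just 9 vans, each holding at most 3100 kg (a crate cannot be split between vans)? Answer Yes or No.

A valid assignment using 8 vans:
  van 1: 2900 = 2900
  van 2: 2800 = 2800
  van 3: 2200 + 600 = 2800
  van 4: 2000 + 1100 = 3100
  van 5: 2000 = 2000
  van 6: 2000 = 2000
  van 7: 1700 + 1200 = 2900
  van 8: 1500 = 1500
That uses only 8 ≤ 9, so 9 vans are enough.

Yes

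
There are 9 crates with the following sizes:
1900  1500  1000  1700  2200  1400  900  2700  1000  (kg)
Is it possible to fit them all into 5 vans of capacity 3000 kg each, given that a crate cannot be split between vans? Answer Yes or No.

Total = 14300 kg; ⌈14300/3000⌉ = 5.
The bound of 5 does not rule out 5, but exhaustive search shows no assignment into 5 vans of capacity 3000 kg exists — the minimum is 6.

No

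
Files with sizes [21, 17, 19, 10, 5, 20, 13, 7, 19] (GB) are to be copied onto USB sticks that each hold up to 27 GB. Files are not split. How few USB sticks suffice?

6

Total = 21 + 20 + 19 + 19 + 17 + 13 + 10 + 7 + 5 = 131 GB.
Lower bound: ⌈131/27⌉ = 5 USB sticks.
A packing using 6 USB sticks:
  USB stick 1: 21 + 5 = 26
  USB stick 2: 20 + 7 = 27
  USB stick 3: 19 = 19
  USB stick 4: 19 = 19
  USB stick 5: 17 + 10 = 27
  USB stick 6: 13 = 13
No arrangement into 5 USB sticks stays within capacity, so 6 is optimal.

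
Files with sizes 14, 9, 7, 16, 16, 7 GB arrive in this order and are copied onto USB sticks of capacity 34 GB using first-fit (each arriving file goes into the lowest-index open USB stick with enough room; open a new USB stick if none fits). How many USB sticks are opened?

3

  14 → USB stick 1 (new)  [load 14/34]
  9 → USB stick 1  [load 23/34]
  7 → USB stick 1  [load 30/34]
  16 → USB stick 2 (new)  [load 16/34]
  16 → USB stick 2  [load 32/34]
  7 → USB stick 3 (new)  [load 7/34]
3 USB sticks opened.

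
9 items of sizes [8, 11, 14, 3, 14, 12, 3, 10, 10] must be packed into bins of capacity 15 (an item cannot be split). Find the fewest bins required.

7

Total = 14 + 14 + 12 + 11 + 10 + 10 + 8 + 3 + 3 = 85.
Lower bound: ⌈85/15⌉ = 6 bins.
Also, 7 items each exceed 15/2, and no two of those can share a bin, so at least 7 bins are needed.
A packing using 7 bins:
  bin 1: 14 = 14
  bin 2: 14 = 14
  bin 3: 12 + 3 = 15
  bin 4: 11 + 3 = 14
  bin 5: 10 = 10
  bin 6: 10 = 10
  bin 7: 8 = 8
This matches the lower bound, so 7 is optimal.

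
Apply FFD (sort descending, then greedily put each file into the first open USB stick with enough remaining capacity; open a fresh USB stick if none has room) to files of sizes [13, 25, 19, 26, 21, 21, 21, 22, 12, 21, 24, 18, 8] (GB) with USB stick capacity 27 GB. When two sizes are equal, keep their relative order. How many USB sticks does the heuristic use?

11

Sorted descending: 26, 25, 24, 22, 21, 21, 21, 21, 19, 18, 13, 12, 8.
  26 → USB stick 1 (new)  [load 26/27]
  25 → USB stick 2 (new)  [load 25/27]
  24 → USB stick 3 (new)  [load 24/27]
  22 → USB stick 4 (new)  [load 22/27]
  21 → USB stick 5 (new)  [load 21/27]
  21 → USB stick 6 (new)  [load 21/27]
  21 → USB stick 7 (new)  [load 21/27]
  21 → USB stick 8 (new)  [load 21/27]
  19 → USB stick 9 (new)  [load 19/27]
  18 → USB stick 10 (new)  [load 18/27]
  13 → USB stick 11 (new)  [load 13/27]
  12 → USB stick 11  [load 25/27]
  8 → USB stick 9  [load 27/27]
11 USB sticks opened.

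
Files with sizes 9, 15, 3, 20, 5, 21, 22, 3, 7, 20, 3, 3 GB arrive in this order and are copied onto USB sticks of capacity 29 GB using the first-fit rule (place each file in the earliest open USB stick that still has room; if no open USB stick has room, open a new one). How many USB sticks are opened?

5

  9 → USB stick 1 (new)  [load 9/29]
  15 → USB stick 1  [load 24/29]
  3 → USB stick 1  [load 27/29]
  20 → USB stick 2 (new)  [load 20/29]
  5 → USB stick 2  [load 25/29]
  21 → USB stick 3 (new)  [load 21/29]
  22 → USB stick 4 (new)  [load 22/29]
  3 → USB stick 2  [load 28/29]
  7 → USB stick 3  [load 28/29]
  20 → USB stick 5 (new)  [load 20/29]
  3 → USB stick 4  [load 25/29]
  3 → USB stick 4  [load 28/29]
5 USB sticks opened.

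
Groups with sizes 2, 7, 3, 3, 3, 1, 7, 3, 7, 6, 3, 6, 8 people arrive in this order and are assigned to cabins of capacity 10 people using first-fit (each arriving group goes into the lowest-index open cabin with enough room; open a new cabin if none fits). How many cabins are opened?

7

  2 → cabin 1 (new)  [load 2/10]
  7 → cabin 1  [load 9/10]
  3 → cabin 2 (new)  [load 3/10]
  3 → cabin 2  [load 6/10]
  3 → cabin 2  [load 9/10]
  1 → cabin 1  [load 10/10]
  7 → cabin 3 (new)  [load 7/10]
  3 → cabin 3  [load 10/10]
  7 → cabin 4 (new)  [load 7/10]
  6 → cabin 5 (new)  [load 6/10]
  3 → cabin 4  [load 10/10]
  6 → cabin 6 (new)  [load 6/10]
  8 → cabin 7 (new)  [load 8/10]
7 cabins opened.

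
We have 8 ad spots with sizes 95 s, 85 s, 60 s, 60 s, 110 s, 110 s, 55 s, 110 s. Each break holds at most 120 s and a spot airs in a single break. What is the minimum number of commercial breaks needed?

7

Total = 110 + 110 + 110 + 95 + 85 + 60 + 60 + 55 = 685 s.
Lower bound: ⌈685/120⌉ = 6 commercial breaks.
A packing using 7 commercial breaks:
  break 1: 110 = 110
  break 2: 110 = 110
  break 3: 110 = 110
  break 4: 95 = 95
  break 5: 85 = 85
  break 6: 60 + 60 = 120
  break 7: 55 = 55
No arrangement into 6 commercial breaks stays within capacity, so 7 is optimal.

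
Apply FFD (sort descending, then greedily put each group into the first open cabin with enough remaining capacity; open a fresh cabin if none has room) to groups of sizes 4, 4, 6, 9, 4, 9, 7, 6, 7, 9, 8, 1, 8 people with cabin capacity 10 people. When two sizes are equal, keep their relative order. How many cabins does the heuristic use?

Sorted descending: 9, 9, 9, 8, 8, 7, 7, 6, 6, 4, 4, 4, 1.
  9 → cabin 1 (new)  [load 9/10]
  9 → cabin 2 (new)  [load 9/10]
  9 → cabin 3 (new)  [load 9/10]
  8 → cabin 4 (new)  [load 8/10]
  8 → cabin 5 (new)  [load 8/10]
  7 → cabin 6 (new)  [load 7/10]
  7 → cabin 7 (new)  [load 7/10]
  6 → cabin 8 (new)  [load 6/10]
  6 → cabin 9 (new)  [load 6/10]
  4 → cabin 8  [load 10/10]
  4 → cabin 9  [load 10/10]
  4 → cabin 10 (new)  [load 4/10]
  1 → cabin 1  [load 10/10]
10 cabins opened.

10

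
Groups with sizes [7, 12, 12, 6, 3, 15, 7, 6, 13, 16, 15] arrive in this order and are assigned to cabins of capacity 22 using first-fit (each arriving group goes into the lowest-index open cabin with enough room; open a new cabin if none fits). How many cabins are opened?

  7 → cabin 1 (new)  [load 7/22]
  12 → cabin 1  [load 19/22]
  12 → cabin 2 (new)  [load 12/22]
  6 → cabin 2  [load 18/22]
  3 → cabin 1  [load 22/22]
  15 → cabin 3 (new)  [load 15/22]
  7 → cabin 3  [load 22/22]
  6 → cabin 4 (new)  [load 6/22]
  13 → cabin 4  [load 19/22]
  16 → cabin 5 (new)  [load 16/22]
  15 → cabin 6 (new)  [load 15/22]
6 cabins opened.

6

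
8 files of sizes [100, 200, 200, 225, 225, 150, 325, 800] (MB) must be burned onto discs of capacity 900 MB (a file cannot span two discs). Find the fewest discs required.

3

Total = 800 + 325 + 225 + 225 + 200 + 200 + 150 + 100 = 2225 MB.
Lower bound: ⌈2225/900⌉ = 3 discs.
A packing using 3 discs:
  disc 1: 800 + 100 = 900
  disc 2: 325 + 225 + 225 = 775
  disc 3: 200 + 200 + 150 = 550
This matches the lower bound, so 3 is optimal.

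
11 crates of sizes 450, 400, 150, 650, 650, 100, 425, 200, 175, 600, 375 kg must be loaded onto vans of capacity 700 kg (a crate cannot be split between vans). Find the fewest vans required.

Total = 650 + 650 + 600 + 450 + 425 + 400 + 375 + 200 + 175 + 150 + 100 = 4175 kg.
Lower bound: ⌈4175/700⌉ = 6 vans.
Also, 7 crates each exceed 350 kg, and no two of those can share a van, so at least 7 vans are needed.
A packing using 7 vans:
  van 1: 650 = 650
  van 2: 650 = 650
  van 3: 600 + 100 = 700
  van 4: 450 + 200 = 650
  van 5: 425 + 175 = 600
  van 6: 400 + 150 = 550
  van 7: 375 = 375
This matches the lower bound, so 7 is optimal.

7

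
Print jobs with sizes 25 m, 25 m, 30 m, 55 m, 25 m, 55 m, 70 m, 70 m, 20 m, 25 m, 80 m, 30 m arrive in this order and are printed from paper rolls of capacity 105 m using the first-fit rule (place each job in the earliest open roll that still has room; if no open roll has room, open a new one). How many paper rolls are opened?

6

  25 → roll 1 (new)  [load 25/105]
  25 → roll 1  [load 50/105]
  30 → roll 1  [load 80/105]
  55 → roll 2 (new)  [load 55/105]
  25 → roll 1  [load 105/105]
  55 → roll 3 (new)  [load 55/105]
  70 → roll 4 (new)  [load 70/105]
  70 → roll 5 (new)  [load 70/105]
  20 → roll 2  [load 75/105]
  25 → roll 2  [load 100/105]
  80 → roll 6 (new)  [load 80/105]
  30 → roll 3  [load 85/105]
6 paper rolls opened.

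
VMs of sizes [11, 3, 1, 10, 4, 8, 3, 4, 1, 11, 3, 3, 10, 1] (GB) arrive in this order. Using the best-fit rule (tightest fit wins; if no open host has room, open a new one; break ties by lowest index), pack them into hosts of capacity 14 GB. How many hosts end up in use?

6

  11 → host 1 (new)  [load 11/14]
  3 → host 1  [load 14/14]
  1 → host 2 (new)  [load 1/14]
  10 → host 2  [load 11/14]
  4 → host 3 (new)  [load 4/14]
  8 → host 3  [load 12/14]
  3 → host 2  [load 14/14]
  4 → host 4 (new)  [load 4/14]
  1 → host 3  [load 13/14]
  11 → host 5 (new)  [load 11/14]
  3 → host 5  [load 14/14]
  3 → host 4  [load 7/14]
  10 → host 6 (new)  [load 10/14]
  1 → host 3  [load 14/14]
6 hosts opened.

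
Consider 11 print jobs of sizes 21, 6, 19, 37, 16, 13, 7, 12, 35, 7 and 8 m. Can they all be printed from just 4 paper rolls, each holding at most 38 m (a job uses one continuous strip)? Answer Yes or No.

No

Total = 181 m; ⌈181/38⌉ = 5.
At least 5 paper rolls are required, but only 4 are allowed.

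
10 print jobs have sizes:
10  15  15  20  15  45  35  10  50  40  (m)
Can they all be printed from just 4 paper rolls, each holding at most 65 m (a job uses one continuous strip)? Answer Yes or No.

A valid assignment using 4 paper rolls:
  roll 1: 50 + 15 = 65
  roll 2: 45 + 20 = 65
  roll 3: 40 + 15 + 10 = 65
  roll 4: 35 + 15 + 10 = 60
Every load is within 65 m, so 4 paper rolls suffice.

Yes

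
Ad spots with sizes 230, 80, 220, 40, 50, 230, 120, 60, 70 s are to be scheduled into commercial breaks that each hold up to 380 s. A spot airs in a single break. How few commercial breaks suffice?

3

Total = 230 + 230 + 220 + 120 + 80 + 70 + 60 + 50 + 40 = 1100 s.
Lower bound: ⌈1100/380⌉ = 3 commercial breaks.
A packing using 3 commercial breaks:
  break 1: 230 + 120 = 350
  break 2: 230 + 80 + 70 = 380
  break 3: 220 + 60 + 50 + 40 = 370
This matches the lower bound, so 3 is optimal.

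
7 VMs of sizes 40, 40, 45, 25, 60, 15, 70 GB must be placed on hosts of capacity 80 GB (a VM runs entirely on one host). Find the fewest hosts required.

4

Total = 70 + 60 + 45 + 40 + 40 + 25 + 15 = 295 GB.
Lower bound: ⌈295/80⌉ = 4 hosts.
A packing using 4 hosts:
  host 1: 70 = 70
  host 2: 60 + 15 = 75
  host 3: 45 + 25 = 70
  host 4: 40 + 40 = 80
This matches the lower bound, so 4 is optimal.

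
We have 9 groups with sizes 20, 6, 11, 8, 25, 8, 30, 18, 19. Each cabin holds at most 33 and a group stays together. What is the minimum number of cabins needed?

5

Total = 30 + 25 + 20 + 19 + 18 + 11 + 8 + 8 + 6 = 145.
Lower bound: ⌈145/33⌉ = 5 cabins.
A packing using 5 cabins:
  cabin 1: 30 = 30
  cabin 2: 25 + 8 = 33
  cabin 3: 20 + 11 = 31
  cabin 4: 19 + 8 + 6 = 33
  cabin 5: 18 = 18
This matches the lower bound, so 5 is optimal.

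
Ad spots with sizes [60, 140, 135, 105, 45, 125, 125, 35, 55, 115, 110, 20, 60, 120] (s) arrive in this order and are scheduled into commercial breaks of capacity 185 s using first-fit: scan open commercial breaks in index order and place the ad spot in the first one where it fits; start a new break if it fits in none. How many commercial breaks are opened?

  60 → break 1 (new)  [load 60/185]
  140 → break 2 (new)  [load 140/185]
  135 → break 3 (new)  [load 135/185]
  105 → break 1  [load 165/185]
  45 → break 2  [load 185/185]
  125 → break 4 (new)  [load 125/185]
  125 → break 5 (new)  [load 125/185]
  35 → break 3  [load 170/185]
  55 → break 4  [load 180/185]
  115 → break 6 (new)  [load 115/185]
  110 → break 7 (new)  [load 110/185]
  20 → break 1  [load 185/185]
  60 → break 5  [load 185/185]
  120 → break 8 (new)  [load 120/185]
8 commercial breaks opened.

8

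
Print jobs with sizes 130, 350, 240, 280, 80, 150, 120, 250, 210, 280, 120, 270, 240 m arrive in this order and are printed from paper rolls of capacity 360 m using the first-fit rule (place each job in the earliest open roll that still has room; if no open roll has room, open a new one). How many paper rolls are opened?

9

  130 → roll 1 (new)  [load 130/360]
  350 → roll 2 (new)  [load 350/360]
  240 → roll 3 (new)  [load 240/360]
  280 → roll 4 (new)  [load 280/360]
  80 → roll 1  [load 210/360]
  150 → roll 1  [load 360/360]
  120 → roll 3  [load 360/360]
  250 → roll 5 (new)  [load 250/360]
  210 → roll 6 (new)  [load 210/360]
  280 → roll 7 (new)  [load 280/360]
  120 → roll 6  [load 330/360]
  270 → roll 8 (new)  [load 270/360]
  240 → roll 9 (new)  [load 240/360]
9 paper rolls opened.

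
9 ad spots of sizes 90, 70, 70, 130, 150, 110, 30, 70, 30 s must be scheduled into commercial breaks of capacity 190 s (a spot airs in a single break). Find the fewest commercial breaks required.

Total = 150 + 130 + 110 + 90 + 70 + 70 + 70 + 30 + 30 = 750 s.
Lower bound: ⌈750/190⌉ = 4 commercial breaks.
A packing using 5 commercial breaks:
  break 1: 150 + 30 = 180
  break 2: 130 + 30 = 160
  break 3: 110 + 70 = 180
  break 4: 90 + 70 = 160
  break 5: 70 = 70
No arrangement into 4 commercial breaks stays within capacity, so 5 is optimal.

5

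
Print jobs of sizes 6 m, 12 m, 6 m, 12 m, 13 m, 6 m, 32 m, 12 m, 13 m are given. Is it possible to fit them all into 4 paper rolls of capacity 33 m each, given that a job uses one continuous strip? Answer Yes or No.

A valid assignment using 4 paper rolls:
  roll 1: 32 = 32
  roll 2: 13 + 13 + 6 = 32
  roll 3: 12 + 12 + 6 = 30
  roll 4: 12 + 6 = 18
Every load is within 33 m, so 4 paper rolls suffice.

Yes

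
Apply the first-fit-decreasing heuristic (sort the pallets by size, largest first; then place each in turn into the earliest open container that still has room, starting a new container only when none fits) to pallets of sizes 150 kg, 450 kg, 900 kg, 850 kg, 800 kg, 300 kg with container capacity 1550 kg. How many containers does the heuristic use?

Sorted descending: 900, 850, 800, 450, 300, 150.
  900 → container 1 (new)  [load 900/1550]
  850 → container 2 (new)  [load 850/1550]
  800 → container 3 (new)  [load 800/1550]
  450 → container 1  [load 1350/1550]
  300 → container 2  [load 1150/1550]
  150 → container 1  [load 1500/1550]
3 containers opened.

3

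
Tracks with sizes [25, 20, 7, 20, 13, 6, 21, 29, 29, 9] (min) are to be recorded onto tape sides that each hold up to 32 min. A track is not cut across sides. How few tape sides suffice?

Total = 29 + 29 + 25 + 21 + 20 + 20 + 13 + 9 + 7 + 6 = 179 min.
Lower bound: ⌈179/32⌉ = 6 tape sides.
A packing using 7 tape sides:
  side 1: 29 = 29
  side 2: 29 = 29
  side 3: 25 + 7 = 32
  side 4: 21 + 9 = 30
  side 5: 20 + 6 = 26
  side 6: 20 = 20
  side 7: 13 = 13
No arrangement into 6 tape sides stays within capacity, so 7 is optimal.

7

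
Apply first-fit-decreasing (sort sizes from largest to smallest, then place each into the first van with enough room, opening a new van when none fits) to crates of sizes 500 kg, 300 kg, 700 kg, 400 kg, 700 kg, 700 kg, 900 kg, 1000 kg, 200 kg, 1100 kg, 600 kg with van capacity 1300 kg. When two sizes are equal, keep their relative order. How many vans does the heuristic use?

6

Sorted descending: 1100, 1000, 900, 700, 700, 700, 600, 500, 400, 300, 200.
  1100 → van 1 (new)  [load 1100/1300]
  1000 → van 2 (new)  [load 1000/1300]
  900 → van 3 (new)  [load 900/1300]
  700 → van 4 (new)  [load 700/1300]
  700 → van 5 (new)  [load 700/1300]
  700 → van 6 (new)  [load 700/1300]
  600 → van 4  [load 1300/1300]
  500 → van 5  [load 1200/1300]
  400 → van 3  [load 1300/1300]
  300 → van 2  [load 1300/1300]
  200 → van 1  [load 1300/1300]
6 vans opened.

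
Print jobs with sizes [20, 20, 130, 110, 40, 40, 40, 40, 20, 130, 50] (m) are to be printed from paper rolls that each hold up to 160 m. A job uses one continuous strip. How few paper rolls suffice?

5

Total = 130 + 130 + 110 + 50 + 40 + 40 + 40 + 40 + 20 + 20 + 20 = 640 m.
Lower bound: ⌈640/160⌉ = 4 paper rolls.
A packing using 5 paper rolls:
  roll 1: 130 + 20 = 150
  roll 2: 130 + 20 = 150
  roll 3: 110 + 50 = 160
  roll 4: 40 + 40 + 40 + 40 = 160
  roll 5: 20 = 20
No arrangement into 4 paper rolls stays within capacity, so 5 is optimal.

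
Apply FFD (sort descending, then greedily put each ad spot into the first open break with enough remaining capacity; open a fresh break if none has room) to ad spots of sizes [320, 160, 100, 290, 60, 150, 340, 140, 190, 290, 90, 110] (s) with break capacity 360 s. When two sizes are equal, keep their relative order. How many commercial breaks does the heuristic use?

7

Sorted descending: 340, 320, 290, 290, 190, 160, 150, 140, 110, 100, 90, 60.
  340 → break 1 (new)  [load 340/360]
  320 → break 2 (new)  [load 320/360]
  290 → break 3 (new)  [load 290/360]
  290 → break 4 (new)  [load 290/360]
  190 → break 5 (new)  [load 190/360]
  160 → break 5  [load 350/360]
  150 → break 6 (new)  [load 150/360]
  140 → break 6  [load 290/360]
  110 → break 7 (new)  [load 110/360]
  100 → break 7  [load 210/360]
  90 → break 7  [load 300/360]
  60 → break 3  [load 350/360]
7 commercial breaks opened.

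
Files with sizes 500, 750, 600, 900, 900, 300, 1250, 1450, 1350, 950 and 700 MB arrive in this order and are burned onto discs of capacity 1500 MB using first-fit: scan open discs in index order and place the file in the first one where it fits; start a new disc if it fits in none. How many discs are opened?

  500 → disc 1 (new)  [load 500/1500]
  750 → disc 1  [load 1250/1500]
  600 → disc 2 (new)  [load 600/1500]
  900 → disc 2  [load 1500/1500]
  900 → disc 3 (new)  [load 900/1500]
  300 → disc 3  [load 1200/1500]
  1250 → disc 4 (new)  [load 1250/1500]
  1450 → disc 5 (new)  [load 1450/1500]
  1350 → disc 6 (new)  [load 1350/1500]
  950 → disc 7 (new)  [load 950/1500]
  700 → disc 8 (new)  [load 700/1500]
8 discs opened.

8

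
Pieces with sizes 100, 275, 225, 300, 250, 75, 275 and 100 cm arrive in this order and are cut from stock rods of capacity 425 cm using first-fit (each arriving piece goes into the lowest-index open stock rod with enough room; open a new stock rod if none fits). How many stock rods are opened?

5

  100 → stock rod 1 (new)  [load 100/425]
  275 → stock rod 1  [load 375/425]
  225 → stock rod 2 (new)  [load 225/425]
  300 → stock rod 3 (new)  [load 300/425]
  250 → stock rod 4 (new)  [load 250/425]
  75 → stock rod 2  [load 300/425]
  275 → stock rod 5 (new)  [load 275/425]
  100 → stock rod 2  [load 400/425]
5 stock rods opened.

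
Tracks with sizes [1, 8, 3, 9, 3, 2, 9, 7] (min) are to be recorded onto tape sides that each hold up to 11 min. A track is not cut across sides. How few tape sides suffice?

4

Total = 9 + 9 + 8 + 7 + 3 + 3 + 2 + 1 = 42 min.
Lower bound: ⌈42/11⌉ = 4 tape sides.
A packing using 4 tape sides:
  side 1: 9 + 2 = 11
  side 2: 9 + 1 = 10
  side 3: 8 + 3 = 11
  side 4: 7 + 3 = 10
This matches the lower bound, so 4 is optimal.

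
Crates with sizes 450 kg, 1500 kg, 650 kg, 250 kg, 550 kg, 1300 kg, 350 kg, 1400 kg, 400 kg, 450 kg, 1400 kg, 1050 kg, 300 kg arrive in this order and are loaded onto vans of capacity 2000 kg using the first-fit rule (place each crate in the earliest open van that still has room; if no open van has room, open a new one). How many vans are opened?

6

  450 → van 1 (new)  [load 450/2000]
  1500 → van 1  [load 1950/2000]
  650 → van 2 (new)  [load 650/2000]
  250 → van 2  [load 900/2000]
  550 → van 2  [load 1450/2000]
  1300 → van 3 (new)  [load 1300/2000]
  350 → van 2  [load 1800/2000]
  1400 → van 4 (new)  [load 1400/2000]
  400 → van 3  [load 1700/2000]
  450 → van 4  [load 1850/2000]
  1400 → van 5 (new)  [load 1400/2000]
  1050 → van 6 (new)  [load 1050/2000]
  300 → van 3  [load 2000/2000]
6 vans opened.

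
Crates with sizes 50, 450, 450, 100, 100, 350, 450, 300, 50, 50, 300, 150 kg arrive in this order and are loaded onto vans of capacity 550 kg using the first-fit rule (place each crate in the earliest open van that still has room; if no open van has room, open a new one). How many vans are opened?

6

  50 → van 1 (new)  [load 50/550]
  450 → van 1  [load 500/550]
  450 → van 2 (new)  [load 450/550]
  100 → van 2  [load 550/550]
  100 → van 3 (new)  [load 100/550]
  350 → van 3  [load 450/550]
  450 → van 4 (new)  [load 450/550]
  300 → van 5 (new)  [load 300/550]
  50 → van 1  [load 550/550]
  50 → van 3  [load 500/550]
  300 → van 6 (new)  [load 300/550]
  150 → van 5  [load 450/550]
6 vans opened.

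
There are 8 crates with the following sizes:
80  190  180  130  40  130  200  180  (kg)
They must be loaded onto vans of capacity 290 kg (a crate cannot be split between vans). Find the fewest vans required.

5

Total = 200 + 190 + 180 + 180 + 130 + 130 + 80 + 40 = 1130 kg.
Lower bound: ⌈1130/290⌉ = 4 vans.
A packing using 5 vans:
  van 1: 200 + 80 = 280
  van 2: 190 + 40 = 230
  van 3: 180 = 180
  van 4: 180 = 180
  van 5: 130 + 130 = 260
No arrangement into 4 vans stays within capacity, so 5 is optimal.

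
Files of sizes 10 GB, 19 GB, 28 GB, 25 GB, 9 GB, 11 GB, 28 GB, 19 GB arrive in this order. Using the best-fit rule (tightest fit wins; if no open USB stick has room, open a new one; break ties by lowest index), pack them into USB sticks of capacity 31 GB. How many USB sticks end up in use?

  10 → USB stick 1 (new)  [load 10/31]
  19 → USB stick 1  [load 29/31]
  28 → USB stick 2 (new)  [load 28/31]
  25 → USB stick 3 (new)  [load 25/31]
  9 → USB stick 4 (new)  [load 9/31]
  11 → USB stick 4  [load 20/31]
  28 → USB stick 5 (new)  [load 28/31]
  19 → USB stick 6 (new)  [load 19/31]
6 USB sticks opened.

6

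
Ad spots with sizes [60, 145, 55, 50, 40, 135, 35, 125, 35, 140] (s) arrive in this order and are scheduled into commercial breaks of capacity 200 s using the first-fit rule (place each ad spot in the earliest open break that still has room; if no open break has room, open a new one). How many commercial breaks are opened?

  60 → break 1 (new)  [load 60/200]
  145 → break 2 (new)  [load 145/200]
  55 → break 1  [load 115/200]
  50 → break 1  [load 165/200]
  40 → break 2  [load 185/200]
  135 → break 3 (new)  [load 135/200]
  35 → break 1  [load 200/200]
  125 → break 4 (new)  [load 125/200]
  35 → break 3  [load 170/200]
  140 → break 5 (new)  [load 140/200]
5 commercial breaks opened.

5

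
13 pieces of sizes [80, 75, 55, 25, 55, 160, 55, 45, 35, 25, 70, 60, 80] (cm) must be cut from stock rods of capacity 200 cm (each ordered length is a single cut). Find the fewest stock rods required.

Total = 160 + 80 + 80 + 75 + 70 + 60 + 55 + 55 + 55 + 45 + 35 + 25 + 25 = 820 cm.
Lower bound: ⌈820/200⌉ = 5 stock rods.
A packing using 5 stock rods:
  stock rod 1: 160 + 35 = 195
  stock rod 2: 80 + 80 + 25 = 185
  stock rod 3: 75 + 70 + 55 = 200
  stock rod 4: 60 + 55 + 55 + 25 = 195
  stock rod 5: 45 = 45
This matches the lower bound, so 5 is optimal.

5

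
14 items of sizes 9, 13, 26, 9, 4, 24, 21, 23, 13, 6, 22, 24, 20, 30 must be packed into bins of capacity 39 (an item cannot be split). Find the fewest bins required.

8

Total = 30 + 26 + 24 + 24 + 23 + 22 + 21 + 20 + 13 + 13 + 9 + 9 + 6 + 4 = 244.
Lower bound: ⌈244/39⌉ = 7 bins.
Also, 8 items each exceed 39/2, and no two of those can share a bin, so at least 8 bins are needed.
A packing using 8 bins:
  bin 1: 30 + 9 = 39
  bin 2: 26 + 13 = 39
  bin 3: 24 + 13 = 37
  bin 4: 24 + 9 + 6 = 39
  bin 5: 23 + 4 = 27
  bin 6: 22 = 22
  bin 7: 21 = 21
  bin 8: 20 = 20
This matches the lower bound, so 8 is optimal.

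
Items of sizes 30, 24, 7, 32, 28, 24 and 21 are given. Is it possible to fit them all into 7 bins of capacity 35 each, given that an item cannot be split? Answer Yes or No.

Yes

A valid assignment using 6 bins:
  bin 1: 32 = 32
  bin 2: 30 = 30
  bin 3: 28 + 7 = 35
  bin 4: 24 = 24
  bin 5: 24 = 24
  bin 6: 21 = 21
That uses only 6 ≤ 7, so 7 bins are enough.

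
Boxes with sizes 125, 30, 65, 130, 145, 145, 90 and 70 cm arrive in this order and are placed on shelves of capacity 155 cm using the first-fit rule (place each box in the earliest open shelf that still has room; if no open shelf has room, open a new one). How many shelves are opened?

  125 → shelf 1 (new)  [load 125/155]
  30 → shelf 1  [load 155/155]
  65 → shelf 2 (new)  [load 65/155]
  130 → shelf 3 (new)  [load 130/155]
  145 → shelf 4 (new)  [load 145/155]
  145 → shelf 5 (new)  [load 145/155]
  90 → shelf 2  [load 155/155]
  70 → shelf 6 (new)  [load 70/155]
6 shelves opened.

6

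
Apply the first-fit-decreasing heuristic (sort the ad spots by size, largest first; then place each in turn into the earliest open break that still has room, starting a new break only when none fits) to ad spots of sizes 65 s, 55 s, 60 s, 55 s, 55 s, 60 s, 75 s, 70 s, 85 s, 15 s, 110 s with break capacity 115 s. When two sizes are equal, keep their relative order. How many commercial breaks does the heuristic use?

Sorted descending: 110, 85, 75, 70, 65, 60, 60, 55, 55, 55, 15.
  110 → break 1 (new)  [load 110/115]
  85 → break 2 (new)  [load 85/115]
  75 → break 3 (new)  [load 75/115]
  70 → break 4 (new)  [load 70/115]
  65 → break 5 (new)  [load 65/115]
  60 → break 6 (new)  [load 60/115]
  60 → break 7 (new)  [load 60/115]
  55 → break 6  [load 115/115]
  55 → break 7  [load 115/115]
  55 → break 8 (new)  [load 55/115]
  15 → break 2  [load 100/115]
8 commercial breaks opened.

8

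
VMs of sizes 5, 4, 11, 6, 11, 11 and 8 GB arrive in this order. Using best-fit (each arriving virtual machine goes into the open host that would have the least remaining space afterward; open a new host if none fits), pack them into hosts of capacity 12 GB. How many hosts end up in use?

  5 → host 1 (new)  [load 5/12]
  4 → host 1  [load 9/12]
  11 → host 2 (new)  [load 11/12]
  6 → host 3 (new)  [load 6/12]
  11 → host 4 (new)  [load 11/12]
  11 → host 5 (new)  [load 11/12]
  8 → host 6 (new)  [load 8/12]
6 hosts opened.

6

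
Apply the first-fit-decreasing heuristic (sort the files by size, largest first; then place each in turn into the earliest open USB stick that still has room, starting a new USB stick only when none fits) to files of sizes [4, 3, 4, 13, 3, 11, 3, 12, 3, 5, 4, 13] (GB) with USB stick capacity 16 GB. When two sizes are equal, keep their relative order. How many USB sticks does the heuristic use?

Sorted descending: 13, 13, 12, 11, 5, 4, 4, 4, 3, 3, 3, 3.
  13 → USB stick 1 (new)  [load 13/16]
  13 → USB stick 2 (new)  [load 13/16]
  12 → USB stick 3 (new)  [load 12/16]
  11 → USB stick 4 (new)  [load 11/16]
  5 → USB stick 4  [load 16/16]
  4 → USB stick 3  [load 16/16]
  4 → USB stick 5 (new)  [load 4/16]
  4 → USB stick 5  [load 8/16]
  3 → USB stick 1  [load 16/16]
  3 → USB stick 2  [load 16/16]
  3 → USB stick 5  [load 11/16]
  3 → USB stick 5  [load 14/16]
5 USB sticks opened.

5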